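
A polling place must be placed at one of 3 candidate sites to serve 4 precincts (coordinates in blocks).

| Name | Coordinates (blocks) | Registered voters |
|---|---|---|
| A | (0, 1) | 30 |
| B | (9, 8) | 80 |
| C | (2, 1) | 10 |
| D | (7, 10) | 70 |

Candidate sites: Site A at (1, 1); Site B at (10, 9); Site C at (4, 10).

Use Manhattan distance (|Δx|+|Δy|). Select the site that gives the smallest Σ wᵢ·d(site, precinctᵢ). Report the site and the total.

Total weighted distance at each candidate:
  Site A (1, 1): total = 2290
  Site B (10, 9): total = 1140
  Site C (4, 10): total = 1270
Minimum is at Site B with total 1140 blocks.

Site B, total 1140 blocks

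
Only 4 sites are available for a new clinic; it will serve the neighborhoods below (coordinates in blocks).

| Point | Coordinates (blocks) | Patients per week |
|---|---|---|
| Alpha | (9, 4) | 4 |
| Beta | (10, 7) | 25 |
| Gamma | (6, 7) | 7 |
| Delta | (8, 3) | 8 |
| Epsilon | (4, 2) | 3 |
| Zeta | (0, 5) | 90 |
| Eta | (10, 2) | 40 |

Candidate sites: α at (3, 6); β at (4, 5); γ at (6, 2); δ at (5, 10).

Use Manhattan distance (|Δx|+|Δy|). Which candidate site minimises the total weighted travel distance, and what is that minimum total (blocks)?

β, total 1029 blocks

Total weighted distance at each candidate:
  α (3, 6): total = 1139
  β (4, 5): total = 1029
  γ (6, 2): total = 1280
  δ (5, 10): total = 1795
Minimum is at β with total 1029 blocks.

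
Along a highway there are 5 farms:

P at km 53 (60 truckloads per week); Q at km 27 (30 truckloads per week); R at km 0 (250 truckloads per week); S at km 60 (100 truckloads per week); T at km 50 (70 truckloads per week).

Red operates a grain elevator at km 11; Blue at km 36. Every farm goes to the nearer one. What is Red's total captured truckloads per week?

250

The indifferent point is the midpoint (11+36)/2 = 23.5; farms left of it (closer to Red at 11) go to Red, those right go to Blue.
  R at 0 (w=250) → Red
  Q at 27 (w=30) → Blue
  T at 50 (w=70) → Blue
  P at 53 (w=60) → Blue
  S at 60 (w=100) → Blue
Red captures 250; Blue captures 260.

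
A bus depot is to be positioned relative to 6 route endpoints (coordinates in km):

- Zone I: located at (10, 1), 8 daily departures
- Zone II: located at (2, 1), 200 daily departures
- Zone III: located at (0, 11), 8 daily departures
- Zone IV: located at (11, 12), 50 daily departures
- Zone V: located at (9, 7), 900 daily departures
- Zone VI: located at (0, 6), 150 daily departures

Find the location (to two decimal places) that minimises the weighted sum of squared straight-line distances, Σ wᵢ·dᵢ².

(6.94, 6.15)

The minimiser of Σwᵢ‖p−pᵢ‖² is the weighted centroid p* = (Σwᵢpᵢ)/(Σwᵢ).
Σwᵢ = 1316.
Σwᵢxᵢ = 8·10 + 200·2 + 8·0 + 50·11 + 900·9 + 150·0 = 9130.
Σwᵢyᵢ = 8·1 + 200·1 + 8·11 + 50·12 + 900·7 + 150·6 = 8096.
x* = 9130/1316 = 6.94, y* = 8096/1316 = 6.15.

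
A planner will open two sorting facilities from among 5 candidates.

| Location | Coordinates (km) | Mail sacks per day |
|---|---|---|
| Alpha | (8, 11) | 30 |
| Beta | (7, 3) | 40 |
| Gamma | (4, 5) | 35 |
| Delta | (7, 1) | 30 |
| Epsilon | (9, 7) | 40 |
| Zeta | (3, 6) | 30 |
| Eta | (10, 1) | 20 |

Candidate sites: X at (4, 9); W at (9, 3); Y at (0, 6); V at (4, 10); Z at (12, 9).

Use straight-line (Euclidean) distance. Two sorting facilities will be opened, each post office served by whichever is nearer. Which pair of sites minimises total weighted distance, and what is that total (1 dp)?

Evaluate every pair (each demand assigned to the nearer of the two):
  {X, W}: total = 738.6
  {W, V}: total = 792.0
  {W, Y}: total = 845.8
  {W, Z}: total = 877.7
  {X, Z}: total = 1202.8
  {Y, Z}: total = 1240.3
  {X, V}: total = 1298.6
  {X, Y}: total = 1304.2
  {V, Z}: total = 1319.2
  {Y, V}: total = 1370.3
Best pair: {X, W} with total 738.6.

{X, W}, total 738.6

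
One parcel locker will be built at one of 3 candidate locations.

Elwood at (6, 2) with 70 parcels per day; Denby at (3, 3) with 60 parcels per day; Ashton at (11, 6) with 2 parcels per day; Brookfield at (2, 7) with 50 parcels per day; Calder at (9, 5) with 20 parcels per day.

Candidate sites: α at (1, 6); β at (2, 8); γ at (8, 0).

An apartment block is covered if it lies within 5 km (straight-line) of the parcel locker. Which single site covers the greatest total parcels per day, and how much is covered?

α, covering 110

Coverage radius r = 5 km; a point is covered iff (Δx)²+(Δy)² ≤ 5² = 25.
  α (1, 6): covers {Denby, Brookfield} → 110
  β (2, 8): covers {Brookfield} → 50
  γ (8, 0): covers {Elwood} → 70
Maximum coverage at α: 110 parcels per day.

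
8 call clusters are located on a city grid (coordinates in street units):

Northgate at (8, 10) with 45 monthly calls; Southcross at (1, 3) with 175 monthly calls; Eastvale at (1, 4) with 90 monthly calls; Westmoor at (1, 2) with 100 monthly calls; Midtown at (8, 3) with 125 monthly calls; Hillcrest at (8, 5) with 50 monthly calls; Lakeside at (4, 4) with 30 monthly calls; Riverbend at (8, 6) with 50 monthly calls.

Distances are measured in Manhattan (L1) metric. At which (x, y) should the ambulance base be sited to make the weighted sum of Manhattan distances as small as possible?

(1, 3)

Manhattan distance separates: Σwᵢ(|x−xᵢ|+|y−yᵢ|) = Σwᵢ|x−xᵢ| + Σwᵢ|y−yᵢ|, so x and y are optimised independently as 1-D weighted medians.
Total weight W = 665; half = 332.5.
x-coordinate, sorted with cumulative weight:
  x=1 (Southcross, w=175) cum 175
  x=1 (Eastvale, w=90) cum 265
  x=1 (Westmoor, w=100) cum 365  ← median
  x=4 (Lakeside, w=30) cum 395
  x=8 (Northgate, w=45) cum 440
  x=8 (Midtown, w=125) cum 565
  x=8 (Hillcrest, w=50) cum 615
  x=8 (Riverbend, w=50) cum 665
⇒ x* = 1
y-coordinate, sorted with cumulative weight:
  y=2 (Westmoor, w=100) cum 100
  y=3 (Southcross, w=175) cum 275
  y=3 (Midtown, w=125) cum 400  ← median
  y=4 (Eastvale, w=90) cum 490
  y=4 (Lakeside, w=30) cum 520
  y=5 (Hillcrest, w=50) cum 570
  y=6 (Riverbend, w=50) cum 620
  y=10 (Northgate, w=45) cum 665
⇒ y* = 3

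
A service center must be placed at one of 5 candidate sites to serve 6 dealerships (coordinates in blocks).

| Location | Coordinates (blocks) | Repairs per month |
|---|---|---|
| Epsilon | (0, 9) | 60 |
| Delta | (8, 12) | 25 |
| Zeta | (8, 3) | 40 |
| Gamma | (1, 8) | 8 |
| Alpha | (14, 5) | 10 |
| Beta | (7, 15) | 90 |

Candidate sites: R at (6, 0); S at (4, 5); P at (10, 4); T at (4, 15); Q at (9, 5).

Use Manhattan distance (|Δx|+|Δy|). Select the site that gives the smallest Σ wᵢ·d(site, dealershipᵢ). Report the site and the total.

T, total 1965 blocks

Total weighted distance at each candidate:
  R (6, 0): total = 3124
  S (4, 5): total = 2313
  P (10, 4): total = 2684
  T (4, 15): total = 1965
  Q (9, 5): total = 2318
Minimum is at T with total 1965 blocks.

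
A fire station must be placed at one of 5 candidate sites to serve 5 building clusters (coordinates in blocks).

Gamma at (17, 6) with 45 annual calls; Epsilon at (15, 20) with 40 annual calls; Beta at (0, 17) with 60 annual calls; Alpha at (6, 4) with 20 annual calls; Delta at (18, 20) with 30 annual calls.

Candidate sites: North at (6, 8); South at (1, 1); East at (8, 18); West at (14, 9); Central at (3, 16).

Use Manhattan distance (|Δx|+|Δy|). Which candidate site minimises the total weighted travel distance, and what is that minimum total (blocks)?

East, total 2525 blocks

Total weighted distance at each candidate:
  North (6, 8): total = 3125
  South (1, 1): total = 4525
  East (8, 18): total = 2525
  West (14, 9): total = 2780
  Central (3, 16): total = 2830
Minimum is at East with total 2525 blocks.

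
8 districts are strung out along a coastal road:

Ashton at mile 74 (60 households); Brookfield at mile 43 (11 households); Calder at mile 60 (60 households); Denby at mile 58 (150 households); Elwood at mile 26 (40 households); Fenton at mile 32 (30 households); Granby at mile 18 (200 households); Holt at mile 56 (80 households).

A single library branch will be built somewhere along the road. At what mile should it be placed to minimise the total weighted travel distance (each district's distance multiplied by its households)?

For a sum of weighted absolute distances on a line, the optimum is the weighted median (not the mean). Total weight W = 631; half-weight = 315.5.
Sort by position and accumulate weight:
  mile 18 (Granby, w=200) → cum 200
  mile 26 (Elwood, w=40) → cum 240
  mile 32 (Fenton, w=30) → cum 270
  mile 43 (Brookfield, w=11) → cum 281
  mile 56 (Holt, w=80) → cum 361  ≥ 315.5 → median here
  mile 58 (Denby, w=150) → cum 511
  mile 60 (Calder, w=60) → cum 571
  mile 74 (Ashton, w=60) → cum 631
Optimal location: mile 56.

x = 56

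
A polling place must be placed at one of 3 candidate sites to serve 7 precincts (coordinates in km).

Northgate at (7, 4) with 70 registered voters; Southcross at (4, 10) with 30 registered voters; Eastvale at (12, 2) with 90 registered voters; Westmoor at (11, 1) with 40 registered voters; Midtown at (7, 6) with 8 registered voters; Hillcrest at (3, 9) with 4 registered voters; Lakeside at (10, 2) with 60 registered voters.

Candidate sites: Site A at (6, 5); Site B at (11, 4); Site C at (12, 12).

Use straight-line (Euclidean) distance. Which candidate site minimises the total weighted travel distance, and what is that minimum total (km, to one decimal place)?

Site B, total 1085.5 km

Total weighted distance at each candidate:
  Site A (6, 5): total = 1451.7
  Site B (11, 4): total = 1085.5
  Site C (12, 12): total = 2961.9
Minimum is at Site B with total 1085.5 km.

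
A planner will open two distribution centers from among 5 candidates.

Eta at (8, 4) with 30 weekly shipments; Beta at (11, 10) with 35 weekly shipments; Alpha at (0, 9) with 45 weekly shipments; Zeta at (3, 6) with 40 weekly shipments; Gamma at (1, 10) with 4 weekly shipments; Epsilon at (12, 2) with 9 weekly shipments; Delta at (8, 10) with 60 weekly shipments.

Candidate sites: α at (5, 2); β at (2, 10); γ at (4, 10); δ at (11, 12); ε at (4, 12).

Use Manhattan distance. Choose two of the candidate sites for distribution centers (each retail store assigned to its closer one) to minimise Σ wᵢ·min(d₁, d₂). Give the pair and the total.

Evaluate every pair (each demand assigned to the nearer of the two):
  {α, γ}: total = 1135
  {β, δ}: total = 1138
  {γ, δ}: total = 1146
  {α, β}: total = 1227
  {β, γ}: total = 1268
  {γ, ε}: total = 1366
  {α, δ}: total = 1411
  {δ, ε}: total = 1414
  {α, ε}: total = 1463
  {β, ε}: total = 1536
Best pair: {α, γ} with total 1135.

{α, γ}, total 1135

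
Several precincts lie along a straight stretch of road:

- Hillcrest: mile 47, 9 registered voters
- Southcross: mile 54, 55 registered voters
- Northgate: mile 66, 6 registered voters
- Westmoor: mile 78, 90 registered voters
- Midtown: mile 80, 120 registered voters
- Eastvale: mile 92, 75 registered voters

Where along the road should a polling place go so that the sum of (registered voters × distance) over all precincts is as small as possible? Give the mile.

x = 80

For a sum of weighted absolute distances on a line, the optimum is the weighted median (not the mean). Total weight W = 355; half-weight = 177.5.
Sort by position and accumulate weight:
  mile 47 (Hillcrest, w=9) → cum 9
  mile 54 (Southcross, w=55) → cum 64
  mile 66 (Northgate, w=6) → cum 70
  mile 78 (Westmoor, w=90) → cum 160
  mile 80 (Midtown, w=120) → cum 280  ≥ 177.5 → median here
  mile 92 (Eastvale, w=75) → cum 355
Optimal location: mile 80.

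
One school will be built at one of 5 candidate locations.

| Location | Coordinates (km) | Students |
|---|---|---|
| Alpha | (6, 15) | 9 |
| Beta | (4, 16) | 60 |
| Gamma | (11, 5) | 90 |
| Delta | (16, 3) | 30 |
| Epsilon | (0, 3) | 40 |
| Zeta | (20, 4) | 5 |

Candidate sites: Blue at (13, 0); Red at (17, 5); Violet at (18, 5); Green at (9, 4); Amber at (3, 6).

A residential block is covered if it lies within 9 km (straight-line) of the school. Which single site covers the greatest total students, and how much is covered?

Amber, covering 130

Coverage radius r = 9 km; a point is covered iff (Δx)²+(Δy)² ≤ 9² = 81.
  Blue (13, 0): covers {Gamma, Delta, Zeta} → 125
  Red (17, 5): covers {Gamma, Delta, Zeta} → 125
  Violet (18, 5): covers {Gamma, Delta, Zeta} → 125
  Green (9, 4): covers {Gamma, Delta} → 120
  Amber (3, 6): covers {Gamma, Epsilon} → 130
Maximum coverage at Amber: 130 students.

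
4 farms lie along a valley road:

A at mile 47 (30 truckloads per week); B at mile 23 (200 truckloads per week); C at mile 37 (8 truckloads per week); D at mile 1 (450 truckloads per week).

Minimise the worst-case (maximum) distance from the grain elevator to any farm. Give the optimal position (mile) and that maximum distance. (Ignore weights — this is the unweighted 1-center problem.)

The 1-center on a line is the midpoint of the two extreme points: leftmost at 1, rightmost at 47.
Optimal location = (1 + 47)/2 = 24; maximum distance = (47 − 1)/2 = 23.

location 24, max distance 23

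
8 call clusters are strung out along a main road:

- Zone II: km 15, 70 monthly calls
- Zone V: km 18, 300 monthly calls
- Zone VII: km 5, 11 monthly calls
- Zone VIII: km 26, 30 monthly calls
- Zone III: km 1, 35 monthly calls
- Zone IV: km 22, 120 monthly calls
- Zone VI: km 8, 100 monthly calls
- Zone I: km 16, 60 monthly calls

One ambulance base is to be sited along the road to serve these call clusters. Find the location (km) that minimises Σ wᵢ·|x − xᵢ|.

For a sum of weighted absolute distances on a line, the optimum is the weighted median (not the mean). Total weight W = 726; half-weight = 363.
Sort by position and accumulate weight:
  km 1 (Zone III, w=35) → cum 35
  km 5 (Zone VII, w=11) → cum 46
  km 8 (Zone VI, w=100) → cum 146
  km 15 (Zone II, w=70) → cum 216
  km 16 (Zone I, w=60) → cum 276
  km 18 (Zone V, w=300) → cum 576  ≥ 363 → median here
  km 22 (Zone IV, w=120) → cum 696
  km 26 (Zone VIII, w=30) → cum 726
Optimal location: km 18.

x = 18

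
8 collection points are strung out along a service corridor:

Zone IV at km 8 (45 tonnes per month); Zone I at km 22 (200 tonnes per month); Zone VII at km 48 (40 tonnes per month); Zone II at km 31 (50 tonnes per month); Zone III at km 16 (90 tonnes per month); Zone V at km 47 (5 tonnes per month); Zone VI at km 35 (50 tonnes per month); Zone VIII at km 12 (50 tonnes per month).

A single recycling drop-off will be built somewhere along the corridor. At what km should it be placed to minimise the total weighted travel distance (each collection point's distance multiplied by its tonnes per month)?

For a sum of weighted absolute distances on a line, the optimum is the weighted median (not the mean). Total weight W = 530; half-weight = 265.
Sort by position and accumulate weight:
  km 8 (Zone IV, w=45) → cum 45
  km 12 (Zone VIII, w=50) → cum 95
  km 16 (Zone III, w=90) → cum 185
  km 22 (Zone I, w=200) → cum 385  ≥ 265 → median here
  km 31 (Zone II, w=50) → cum 435
  km 35 (Zone VI, w=50) → cum 485
  km 47 (Zone V, w=5) → cum 490
  km 48 (Zone VII, w=40) → cum 530
Optimal location: km 22.

x = 22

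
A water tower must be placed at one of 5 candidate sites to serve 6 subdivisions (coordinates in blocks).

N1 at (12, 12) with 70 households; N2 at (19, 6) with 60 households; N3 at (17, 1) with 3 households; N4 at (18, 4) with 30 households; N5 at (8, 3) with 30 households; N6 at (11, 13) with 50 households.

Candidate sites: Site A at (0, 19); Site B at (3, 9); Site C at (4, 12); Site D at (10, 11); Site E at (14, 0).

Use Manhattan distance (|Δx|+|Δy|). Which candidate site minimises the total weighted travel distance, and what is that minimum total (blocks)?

Total weighted distance at each candidate:
  Site A (0, 19): total = 5915
  Site B (3, 9): total = 3576
  Site C (4, 12): total = 3342
  Site D (10, 11): total = 2001
  Site E (14, 0): total = 2962
Minimum is at Site D with total 2001 blocks.

Site D, total 2001 blocks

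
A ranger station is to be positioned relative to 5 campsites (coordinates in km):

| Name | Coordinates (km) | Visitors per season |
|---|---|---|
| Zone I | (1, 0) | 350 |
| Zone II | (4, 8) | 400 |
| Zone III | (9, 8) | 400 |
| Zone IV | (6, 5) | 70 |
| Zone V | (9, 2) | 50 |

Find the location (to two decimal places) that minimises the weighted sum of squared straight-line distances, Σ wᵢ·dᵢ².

(5.06, 5.39)

The minimiser of Σwᵢ‖p−pᵢ‖² is the weighted centroid p* = (Σwᵢpᵢ)/(Σwᵢ).
Σwᵢ = 1270.
Σwᵢxᵢ = 350·1 + 400·4 + 400·9 + 70·6 + 50·9 = 6420.
Σwᵢyᵢ = 350·0 + 400·8 + 400·8 + 70·5 + 50·2 = 6850.
x* = 6420/1270 = 5.06, y* = 6850/1270 = 5.39.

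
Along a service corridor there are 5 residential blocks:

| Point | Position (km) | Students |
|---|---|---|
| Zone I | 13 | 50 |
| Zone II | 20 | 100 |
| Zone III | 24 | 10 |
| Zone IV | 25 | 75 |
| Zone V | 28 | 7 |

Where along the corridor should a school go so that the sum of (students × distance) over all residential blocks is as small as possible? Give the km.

For a sum of weighted absolute distances on a line, the optimum is the weighted median (not the mean). Total weight W = 242; half-weight = 121.
Sort by position and accumulate weight:
  km 13 (Zone I, w=50) → cum 50
  km 20 (Zone II, w=100) → cum 150  ≥ 121 → median here
  km 24 (Zone III, w=10) → cum 160
  km 25 (Zone IV, w=75) → cum 235
  km 28 (Zone V, w=7) → cum 242
Optimal location: km 20.

x = 20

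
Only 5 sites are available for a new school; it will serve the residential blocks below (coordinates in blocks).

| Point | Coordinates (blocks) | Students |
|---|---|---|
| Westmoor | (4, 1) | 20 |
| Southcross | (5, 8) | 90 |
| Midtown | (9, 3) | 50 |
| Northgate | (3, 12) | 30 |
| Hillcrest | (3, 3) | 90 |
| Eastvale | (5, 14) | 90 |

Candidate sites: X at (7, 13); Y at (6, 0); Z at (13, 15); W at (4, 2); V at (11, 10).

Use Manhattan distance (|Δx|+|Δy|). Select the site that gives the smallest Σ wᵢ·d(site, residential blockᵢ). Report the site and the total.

W, total 2630 blocks

Total weighted distance at each candidate:
  X (7, 13): total = 3210
  Y (6, 0): total = 3510
  Z (13, 15): total = 5790
  W (4, 2): total = 2630
  V (11, 10): total = 4040
Minimum is at W with total 2630 blocks.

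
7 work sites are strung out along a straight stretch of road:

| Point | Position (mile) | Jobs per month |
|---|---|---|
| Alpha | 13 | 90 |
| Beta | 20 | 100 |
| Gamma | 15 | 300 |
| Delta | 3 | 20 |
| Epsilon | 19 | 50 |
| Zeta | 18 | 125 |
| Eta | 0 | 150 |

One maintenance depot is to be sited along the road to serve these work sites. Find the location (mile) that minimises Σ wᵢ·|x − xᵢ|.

x = 15

For a sum of weighted absolute distances on a line, the optimum is the weighted median (not the mean). Total weight W = 835; half-weight = 417.5.
Sort by position and accumulate weight:
  mile 0 (Eta, w=150) → cum 150
  mile 3 (Delta, w=20) → cum 170
  mile 13 (Alpha, w=90) → cum 260
  mile 15 (Gamma, w=300) → cum 560  ≥ 417.5 → median here
  mile 18 (Zeta, w=125) → cum 685
  mile 19 (Epsilon, w=50) → cum 735
  mile 20 (Beta, w=100) → cum 835
Optimal location: mile 15.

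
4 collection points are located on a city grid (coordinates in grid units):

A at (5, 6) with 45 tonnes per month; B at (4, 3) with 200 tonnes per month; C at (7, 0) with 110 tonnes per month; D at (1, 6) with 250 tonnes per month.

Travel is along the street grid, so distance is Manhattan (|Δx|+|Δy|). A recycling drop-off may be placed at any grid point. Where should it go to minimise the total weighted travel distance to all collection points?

Manhattan distance separates: Σwᵢ(|x−xᵢ|+|y−yᵢ|) = Σwᵢ|x−xᵢ| + Σwᵢ|y−yᵢ|, so x and y are optimised independently as 1-D weighted medians.
Total weight W = 605; half = 302.5.
x-coordinate, sorted with cumulative weight:
  x=1 (D, w=250) cum 250
  x=4 (B, w=200) cum 450  ← median
  x=5 (A, w=45) cum 495
  x=7 (C, w=110) cum 605
⇒ x* = 4
y-coordinate, sorted with cumulative weight:
  y=0 (C, w=110) cum 110
  y=3 (B, w=200) cum 310  ← median
  y=6 (A, w=45) cum 355
  y=6 (D, w=250) cum 605
⇒ y* = 3

(4, 3)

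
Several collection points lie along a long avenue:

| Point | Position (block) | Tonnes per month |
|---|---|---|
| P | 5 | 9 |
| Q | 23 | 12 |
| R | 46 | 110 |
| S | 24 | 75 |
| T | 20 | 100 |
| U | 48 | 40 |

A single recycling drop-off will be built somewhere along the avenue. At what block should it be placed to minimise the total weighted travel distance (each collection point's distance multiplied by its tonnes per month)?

For a sum of weighted absolute distances on a line, the optimum is the weighted median (not the mean). Total weight W = 346; half-weight = 173.
Sort by position and accumulate weight:
  block 5 (P, w=9) → cum 9
  block 20 (T, w=100) → cum 109
  block 23 (Q, w=12) → cum 121
  block 24 (S, w=75) → cum 196  ≥ 173 → median here
  block 46 (R, w=110) → cum 306
  block 48 (U, w=40) → cum 346
Optimal location: block 24.

x = 24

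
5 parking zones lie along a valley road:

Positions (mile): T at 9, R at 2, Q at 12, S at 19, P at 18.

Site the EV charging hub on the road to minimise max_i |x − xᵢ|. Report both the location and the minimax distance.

The 1-center on a line is the midpoint of the two extreme points: leftmost at 2, rightmost at 19.
Optimal location = (2 + 19)/2 = 10.5; maximum distance = (19 − 2)/2 = 8.5.

location 10.5, max distance 8.5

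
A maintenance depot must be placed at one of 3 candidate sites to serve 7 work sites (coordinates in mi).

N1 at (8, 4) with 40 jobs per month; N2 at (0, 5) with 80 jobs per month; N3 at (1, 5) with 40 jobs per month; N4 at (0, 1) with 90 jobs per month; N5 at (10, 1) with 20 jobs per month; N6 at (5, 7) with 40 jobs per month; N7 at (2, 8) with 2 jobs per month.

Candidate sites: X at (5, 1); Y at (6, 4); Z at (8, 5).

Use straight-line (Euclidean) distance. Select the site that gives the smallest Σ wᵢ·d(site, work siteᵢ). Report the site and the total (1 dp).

Y, total 1612.1 mi

Total weighted distance at each candidate:
  X (5, 1): total = 1713.5
  Y (6, 4): total = 1612.1
  Z (8, 5): total = 2012.1
Minimum is at Y with total 1612.1 mi.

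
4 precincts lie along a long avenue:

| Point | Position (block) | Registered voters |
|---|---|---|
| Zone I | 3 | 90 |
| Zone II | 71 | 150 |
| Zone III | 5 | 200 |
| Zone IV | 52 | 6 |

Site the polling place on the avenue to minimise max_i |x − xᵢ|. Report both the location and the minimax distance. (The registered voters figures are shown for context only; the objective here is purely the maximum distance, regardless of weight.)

location 37, max distance 34

The 1-center on a line is the midpoint of the two extreme points: leftmost at 3, rightmost at 71.
Optimal location = (3 + 71)/2 = 37; maximum distance = (71 − 3)/2 = 34.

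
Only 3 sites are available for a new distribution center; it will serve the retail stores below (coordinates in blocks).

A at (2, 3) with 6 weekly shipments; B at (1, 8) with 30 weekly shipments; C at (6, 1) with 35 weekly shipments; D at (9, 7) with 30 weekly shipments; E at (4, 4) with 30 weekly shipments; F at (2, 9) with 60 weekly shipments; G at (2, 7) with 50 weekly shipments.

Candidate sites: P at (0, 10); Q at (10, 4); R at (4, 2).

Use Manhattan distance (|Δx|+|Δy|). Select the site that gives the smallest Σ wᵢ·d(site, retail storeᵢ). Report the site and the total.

R, total 1643 blocks

Total weighted distance at each candidate:
  P (0, 10): total = 1759
  Q (10, 4): total = 2319
  R (4, 2): total = 1643
Minimum is at R with total 1643 blocks.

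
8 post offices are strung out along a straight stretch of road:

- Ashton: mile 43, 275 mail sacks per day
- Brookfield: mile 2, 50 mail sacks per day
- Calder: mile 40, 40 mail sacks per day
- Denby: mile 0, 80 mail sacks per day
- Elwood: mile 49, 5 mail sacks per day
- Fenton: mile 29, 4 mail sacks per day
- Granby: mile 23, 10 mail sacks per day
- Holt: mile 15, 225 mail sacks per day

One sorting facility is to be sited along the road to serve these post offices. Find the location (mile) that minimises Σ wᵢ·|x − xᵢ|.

For a sum of weighted absolute distances on a line, the optimum is the weighted median (not the mean). Total weight W = 689; half-weight = 344.5.
Sort by position and accumulate weight:
  mile 0 (Denby, w=80) → cum 80
  mile 2 (Brookfield, w=50) → cum 130
  mile 15 (Holt, w=225) → cum 355  ≥ 344.5 → median here
  mile 23 (Granby, w=10) → cum 365
  mile 29 (Fenton, w=4) → cum 369
  mile 40 (Calder, w=40) → cum 409
  mile 43 (Ashton, w=275) → cum 684
  mile 49 (Elwood, w=5) → cum 689
Optimal location: mile 15.

x = 15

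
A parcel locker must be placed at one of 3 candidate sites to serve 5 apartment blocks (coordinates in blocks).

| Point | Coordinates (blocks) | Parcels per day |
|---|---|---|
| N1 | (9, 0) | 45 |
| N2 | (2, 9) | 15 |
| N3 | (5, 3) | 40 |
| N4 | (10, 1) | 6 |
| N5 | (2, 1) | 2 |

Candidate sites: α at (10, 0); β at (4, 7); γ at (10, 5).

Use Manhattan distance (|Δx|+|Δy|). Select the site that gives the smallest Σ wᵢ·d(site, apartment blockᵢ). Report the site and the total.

Total weighted distance at each candidate:
  α (10, 0): total = 644
  β (4, 7): total = 888
  γ (10, 5): total = 778
Minimum is at α with total 644 blocks.

α, total 644 blocks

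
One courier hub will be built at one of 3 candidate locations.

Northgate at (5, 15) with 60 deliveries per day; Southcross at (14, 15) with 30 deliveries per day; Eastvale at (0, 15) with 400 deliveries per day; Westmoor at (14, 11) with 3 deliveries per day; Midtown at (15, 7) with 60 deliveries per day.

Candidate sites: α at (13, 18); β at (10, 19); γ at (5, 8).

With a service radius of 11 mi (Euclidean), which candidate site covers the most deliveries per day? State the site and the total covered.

γ, covering 523

Coverage radius r = 11 mi; a point is covered iff (Δx)²+(Δy)² ≤ 11² = 121.
  α (13, 18): covers {Northgate, Southcross, Westmoor} → 93
  β (10, 19): covers {Northgate, Southcross, Eastvale, Westmoor} → 493
  γ (5, 8): covers {Northgate, Eastvale, Westmoor, Midtown} → 523
Maximum coverage at γ: 523 deliveries per day.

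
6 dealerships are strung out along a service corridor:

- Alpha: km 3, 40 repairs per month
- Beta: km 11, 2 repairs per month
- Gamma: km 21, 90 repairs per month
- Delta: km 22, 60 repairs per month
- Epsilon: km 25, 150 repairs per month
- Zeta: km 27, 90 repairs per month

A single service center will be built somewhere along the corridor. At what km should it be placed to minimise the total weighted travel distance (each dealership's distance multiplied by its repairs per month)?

x = 25

For a sum of weighted absolute distances on a line, the optimum is the weighted median (not the mean). Total weight W = 432; half-weight = 216.
Sort by position and accumulate weight:
  km 3 (Alpha, w=40) → cum 40
  km 11 (Beta, w=2) → cum 42
  km 21 (Gamma, w=90) → cum 132
  km 22 (Delta, w=60) → cum 192
  km 25 (Epsilon, w=150) → cum 342  ≥ 216 → median here
  km 27 (Zeta, w=90) → cum 432
Optimal location: km 25.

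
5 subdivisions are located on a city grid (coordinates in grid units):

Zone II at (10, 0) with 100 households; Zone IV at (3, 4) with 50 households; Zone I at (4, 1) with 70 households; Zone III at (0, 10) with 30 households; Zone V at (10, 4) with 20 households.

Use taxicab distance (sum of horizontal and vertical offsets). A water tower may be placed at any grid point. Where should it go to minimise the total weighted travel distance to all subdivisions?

Manhattan distance separates: Σwᵢ(|x−xᵢ|+|y−yᵢ|) = Σwᵢ|x−xᵢ| + Σwᵢ|y−yᵢ|, so x and y are optimised independently as 1-D weighted medians.
Total weight W = 270; half = 135.
x-coordinate, sorted with cumulative weight:
  x=0 (Zone III, w=30) cum 30
  x=3 (Zone IV, w=50) cum 80
  x=4 (Zone I, w=70) cum 150  ← median
  x=10 (Zone II, w=100) cum 250
  x=10 (Zone V, w=20) cum 270
⇒ x* = 4
y-coordinate, sorted with cumulative weight:
  y=0 (Zone II, w=100) cum 100
  y=1 (Zone I, w=70) cum 170  ← median
  y=4 (Zone IV, w=50) cum 220
  y=4 (Zone V, w=20) cum 240
  y=10 (Zone III, w=30) cum 270
⇒ y* = 1

(4, 1)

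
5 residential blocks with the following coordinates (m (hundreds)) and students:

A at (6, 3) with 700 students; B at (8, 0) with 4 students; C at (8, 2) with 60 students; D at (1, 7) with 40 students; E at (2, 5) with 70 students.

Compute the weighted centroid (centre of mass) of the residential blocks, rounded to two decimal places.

(5.60, 3.26)

The minimiser of Σwᵢ‖p−pᵢ‖² is the weighted centroid p* = (Σwᵢpᵢ)/(Σwᵢ).
Σwᵢ = 874.
Σwᵢxᵢ = 700·6 + 4·8 + 60·8 + 40·1 + 70·2 = 4892.
Σwᵢyᵢ = 700·3 + 4·0 + 60·2 + 40·7 + 70·5 = 2850.
x* = 4892/874 = 5.60, y* = 2850/874 = 3.26.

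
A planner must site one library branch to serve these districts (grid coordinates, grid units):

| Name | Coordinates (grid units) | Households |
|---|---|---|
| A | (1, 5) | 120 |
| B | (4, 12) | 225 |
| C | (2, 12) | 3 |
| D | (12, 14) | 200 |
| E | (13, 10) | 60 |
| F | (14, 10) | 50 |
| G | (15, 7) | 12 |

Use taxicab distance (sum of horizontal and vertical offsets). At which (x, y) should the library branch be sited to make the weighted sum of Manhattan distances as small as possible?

(4, 12)

Manhattan distance separates: Σwᵢ(|x−xᵢ|+|y−yᵢ|) = Σwᵢ|x−xᵢ| + Σwᵢ|y−yᵢ|, so x and y are optimised independently as 1-D weighted medians.
Total weight W = 670; half = 335.
x-coordinate, sorted with cumulative weight:
  x=1 (A, w=120) cum 120
  x=2 (C, w=3) cum 123
  x=4 (B, w=225) cum 348  ← median
  x=12 (D, w=200) cum 548
  x=13 (E, w=60) cum 608
  x=14 (F, w=50) cum 658
  x=15 (G, w=12) cum 670
⇒ x* = 4
y-coordinate, sorted with cumulative weight:
  y=5 (A, w=120) cum 120
  y=7 (G, w=12) cum 132
  y=10 (E, w=60) cum 192
  y=10 (F, w=50) cum 242
  y=12 (B, w=225) cum 467  ← median
  y=12 (C, w=3) cum 470
  y=14 (D, w=200) cum 670
⇒ y* = 12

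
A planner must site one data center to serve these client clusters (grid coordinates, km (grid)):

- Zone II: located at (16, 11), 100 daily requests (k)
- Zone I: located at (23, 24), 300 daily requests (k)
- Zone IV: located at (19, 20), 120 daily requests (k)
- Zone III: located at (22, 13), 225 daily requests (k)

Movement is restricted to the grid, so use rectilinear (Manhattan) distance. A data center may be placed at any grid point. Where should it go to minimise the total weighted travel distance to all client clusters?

Manhattan distance separates: Σwᵢ(|x−xᵢ|+|y−yᵢ|) = Σwᵢ|x−xᵢ| + Σwᵢ|y−yᵢ|, so x and y are optimised independently as 1-D weighted medians.
Total weight W = 745; half = 372.5.
x-coordinate, sorted with cumulative weight:
  x=16 (Zone II, w=100) cum 100
  x=19 (Zone IV, w=120) cum 220
  x=22 (Zone III, w=225) cum 445  ← median
  x=23 (Zone I, w=300) cum 745
⇒ x* = 22
y-coordinate, sorted with cumulative weight:
  y=11 (Zone II, w=100) cum 100
  y=13 (Zone III, w=225) cum 325
  y=20 (Zone IV, w=120) cum 445  ← median
  y=24 (Zone I, w=300) cum 745
⇒ y* = 20

(22, 20)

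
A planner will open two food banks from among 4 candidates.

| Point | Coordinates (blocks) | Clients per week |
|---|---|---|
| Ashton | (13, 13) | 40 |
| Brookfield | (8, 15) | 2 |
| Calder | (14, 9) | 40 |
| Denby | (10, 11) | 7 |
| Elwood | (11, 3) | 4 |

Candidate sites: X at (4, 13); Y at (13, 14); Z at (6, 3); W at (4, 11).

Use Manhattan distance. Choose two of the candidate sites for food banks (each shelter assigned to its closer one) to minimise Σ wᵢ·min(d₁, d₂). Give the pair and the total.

Evaluate every pair (each demand assigned to the nearer of the two):
  {Y, Z}: total = 354
  {X, Y}: total = 386
  {Y, W}: total = 386
  {X, W}: total = 954
  {Z, W}: total = 998
  {X, Z}: total = 1008
Best pair: {Y, Z} with total 354.

{Y, Z}, total 354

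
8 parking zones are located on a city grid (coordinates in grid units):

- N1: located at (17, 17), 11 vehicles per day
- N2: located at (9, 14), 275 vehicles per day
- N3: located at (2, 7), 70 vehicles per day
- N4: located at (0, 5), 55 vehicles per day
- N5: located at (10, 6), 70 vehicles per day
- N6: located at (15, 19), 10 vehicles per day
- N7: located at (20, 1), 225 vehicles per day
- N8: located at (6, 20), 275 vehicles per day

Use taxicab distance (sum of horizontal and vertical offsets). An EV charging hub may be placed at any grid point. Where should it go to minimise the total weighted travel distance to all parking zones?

Manhattan distance separates: Σwᵢ(|x−xᵢ|+|y−yᵢ|) = Σwᵢ|x−xᵢ| + Σwᵢ|y−yᵢ|, so x and y are optimised independently as 1-D weighted medians.
Total weight W = 991; half = 495.5.
x-coordinate, sorted with cumulative weight:
  x=0 (N4, w=55) cum 55
  x=2 (N3, w=70) cum 125
  x=6 (N8, w=275) cum 400
  x=9 (N2, w=275) cum 675  ← median
  x=10 (N5, w=70) cum 745
  x=15 (N6, w=10) cum 755
  x=17 (N1, w=11) cum 766
  x=20 (N7, w=225) cum 991
⇒ x* = 9
y-coordinate, sorted with cumulative weight:
  y=1 (N7, w=225) cum 225
  y=5 (N4, w=55) cum 280
  y=6 (N5, w=70) cum 350
  y=7 (N3, w=70) cum 420
  y=14 (N2, w=275) cum 695  ← median
  y=17 (N1, w=11) cum 706
  y=19 (N6, w=10) cum 716
  y=20 (N8, w=275) cum 991
⇒ y* = 14

(9, 14)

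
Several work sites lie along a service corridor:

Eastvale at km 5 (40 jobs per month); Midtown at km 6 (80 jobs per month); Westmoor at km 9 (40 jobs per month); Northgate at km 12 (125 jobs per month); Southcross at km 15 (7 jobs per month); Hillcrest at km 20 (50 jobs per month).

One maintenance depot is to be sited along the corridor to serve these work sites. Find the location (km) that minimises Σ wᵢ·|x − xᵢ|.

For a sum of weighted absolute distances on a line, the optimum is the weighted median (not the mean). Total weight W = 342; half-weight = 171.
Sort by position and accumulate weight:
  km 5 (Eastvale, w=40) → cum 40
  km 6 (Midtown, w=80) → cum 120
  km 9 (Westmoor, w=40) → cum 160
  km 12 (Northgate, w=125) → cum 285  ≥ 171 → median here
  km 15 (Southcross, w=7) → cum 292
  km 20 (Hillcrest, w=50) → cum 342
Optimal location: km 12.

x = 12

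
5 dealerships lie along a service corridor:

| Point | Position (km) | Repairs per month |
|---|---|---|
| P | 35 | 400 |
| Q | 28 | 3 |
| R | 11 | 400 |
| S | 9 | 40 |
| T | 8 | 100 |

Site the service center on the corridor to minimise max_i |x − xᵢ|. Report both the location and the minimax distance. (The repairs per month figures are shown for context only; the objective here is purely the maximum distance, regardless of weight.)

The 1-center on a line is the midpoint of the two extreme points: leftmost at 8, rightmost at 35.
Optimal location = (8 + 35)/2 = 21.5; maximum distance = (35 − 8)/2 = 13.5.

location 21.5, max distance 13.5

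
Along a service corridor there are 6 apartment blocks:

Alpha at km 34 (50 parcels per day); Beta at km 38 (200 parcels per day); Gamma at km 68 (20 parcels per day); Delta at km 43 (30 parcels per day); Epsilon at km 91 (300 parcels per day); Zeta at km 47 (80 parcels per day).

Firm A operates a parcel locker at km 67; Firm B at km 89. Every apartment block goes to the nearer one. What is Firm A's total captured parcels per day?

380

The indifferent point is the midpoint (67+89)/2 = 78; apartment blocks left of it (closer to Firm A at 67) go to Firm A, those right go to Firm B.
  Alpha at 34 (w=50) → Firm A
  Beta at 38 (w=200) → Firm A
  Delta at 43 (w=30) → Firm A
  Zeta at 47 (w=80) → Firm A
  Gamma at 68 (w=20) → Firm A
  Epsilon at 91 (w=300) → Firm B
Firm A captures 380; Firm B captures 300.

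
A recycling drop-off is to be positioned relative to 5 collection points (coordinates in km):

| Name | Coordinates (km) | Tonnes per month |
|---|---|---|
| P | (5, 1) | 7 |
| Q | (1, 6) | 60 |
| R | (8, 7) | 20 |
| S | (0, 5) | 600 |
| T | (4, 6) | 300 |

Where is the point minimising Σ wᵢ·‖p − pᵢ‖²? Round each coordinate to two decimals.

(1.47, 5.38)

The minimiser of Σwᵢ‖p−pᵢ‖² is the weighted centroid p* = (Σwᵢpᵢ)/(Σwᵢ).
Σwᵢ = 987.
Σwᵢxᵢ = 7·5 + 60·1 + 20·8 + 600·0 + 300·4 = 1455.
Σwᵢyᵢ = 7·1 + 60·6 + 20·7 + 600·5 + 300·6 = 5307.
x* = 1455/987 = 1.47, y* = 5307/987 = 5.38.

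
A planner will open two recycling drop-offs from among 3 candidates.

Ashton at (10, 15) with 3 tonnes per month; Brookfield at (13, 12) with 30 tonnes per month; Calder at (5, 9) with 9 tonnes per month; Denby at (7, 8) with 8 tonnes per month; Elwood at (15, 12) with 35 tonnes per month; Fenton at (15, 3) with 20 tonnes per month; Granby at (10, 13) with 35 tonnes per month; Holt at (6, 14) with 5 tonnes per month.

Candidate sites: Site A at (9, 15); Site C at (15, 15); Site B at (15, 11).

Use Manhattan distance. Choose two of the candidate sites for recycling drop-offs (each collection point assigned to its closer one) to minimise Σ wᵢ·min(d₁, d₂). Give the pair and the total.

Evaluate every pair (each demand assigned to the nearer of the two):
  {Site A, Site B}: total = 575
  {Site A, Site C}: total = 785
  {Site C, Site B}: total = 791
Best pair: {Site A, Site B} with total 575.

{Site A, Site B}, total 575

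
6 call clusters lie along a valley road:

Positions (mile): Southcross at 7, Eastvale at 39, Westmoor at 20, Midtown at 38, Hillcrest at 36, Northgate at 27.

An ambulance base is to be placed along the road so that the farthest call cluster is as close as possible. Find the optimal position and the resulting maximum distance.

location 23, max distance 16

The 1-center on a line is the midpoint of the two extreme points: leftmost at 7, rightmost at 39.
Optimal location = (7 + 39)/2 = 23; maximum distance = (39 − 7)/2 = 16.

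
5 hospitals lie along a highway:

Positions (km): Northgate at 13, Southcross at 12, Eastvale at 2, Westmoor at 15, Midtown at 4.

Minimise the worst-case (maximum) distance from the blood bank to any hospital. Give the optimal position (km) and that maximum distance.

location 8.5, max distance 6.5

The 1-center on a line is the midpoint of the two extreme points: leftmost at 2, rightmost at 15.
Optimal location = (2 + 15)/2 = 8.5; maximum distance = (15 − 2)/2 = 6.5.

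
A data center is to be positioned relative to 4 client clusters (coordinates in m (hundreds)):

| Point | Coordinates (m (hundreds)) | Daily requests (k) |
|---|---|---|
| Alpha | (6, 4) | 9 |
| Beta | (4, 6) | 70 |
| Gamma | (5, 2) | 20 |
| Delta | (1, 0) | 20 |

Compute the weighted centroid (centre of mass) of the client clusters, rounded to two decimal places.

(3.82, 4.17)

The minimiser of Σwᵢ‖p−pᵢ‖² is the weighted centroid p* = (Σwᵢpᵢ)/(Σwᵢ).
Σwᵢ = 119.
Σwᵢxᵢ = 9·6 + 70·4 + 20·5 + 20·1 = 454.
Σwᵢyᵢ = 9·4 + 70·6 + 20·2 + 20·0 = 496.
x* = 454/119 = 3.82, y* = 496/119 = 4.17.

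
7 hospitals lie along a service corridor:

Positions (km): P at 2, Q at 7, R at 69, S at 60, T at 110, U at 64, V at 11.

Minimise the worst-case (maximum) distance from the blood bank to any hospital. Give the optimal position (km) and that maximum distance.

The 1-center on a line is the midpoint of the two extreme points: leftmost at 2, rightmost at 110.
Optimal location = (2 + 110)/2 = 56; maximum distance = (110 − 2)/2 = 54.

location 56, max distance 54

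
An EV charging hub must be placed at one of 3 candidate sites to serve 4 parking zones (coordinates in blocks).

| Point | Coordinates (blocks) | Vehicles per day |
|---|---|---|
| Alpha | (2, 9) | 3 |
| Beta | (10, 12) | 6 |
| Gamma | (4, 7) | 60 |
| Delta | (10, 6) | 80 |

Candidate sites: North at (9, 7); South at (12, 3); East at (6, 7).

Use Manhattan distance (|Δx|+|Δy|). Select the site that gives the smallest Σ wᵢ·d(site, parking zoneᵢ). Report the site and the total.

Total weighted distance at each candidate:
  North (9, 7): total = 523
  South (12, 3): total = 1234
  East (6, 7): total = 592
Minimum is at North with total 523 blocks.

North, total 523 blocks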